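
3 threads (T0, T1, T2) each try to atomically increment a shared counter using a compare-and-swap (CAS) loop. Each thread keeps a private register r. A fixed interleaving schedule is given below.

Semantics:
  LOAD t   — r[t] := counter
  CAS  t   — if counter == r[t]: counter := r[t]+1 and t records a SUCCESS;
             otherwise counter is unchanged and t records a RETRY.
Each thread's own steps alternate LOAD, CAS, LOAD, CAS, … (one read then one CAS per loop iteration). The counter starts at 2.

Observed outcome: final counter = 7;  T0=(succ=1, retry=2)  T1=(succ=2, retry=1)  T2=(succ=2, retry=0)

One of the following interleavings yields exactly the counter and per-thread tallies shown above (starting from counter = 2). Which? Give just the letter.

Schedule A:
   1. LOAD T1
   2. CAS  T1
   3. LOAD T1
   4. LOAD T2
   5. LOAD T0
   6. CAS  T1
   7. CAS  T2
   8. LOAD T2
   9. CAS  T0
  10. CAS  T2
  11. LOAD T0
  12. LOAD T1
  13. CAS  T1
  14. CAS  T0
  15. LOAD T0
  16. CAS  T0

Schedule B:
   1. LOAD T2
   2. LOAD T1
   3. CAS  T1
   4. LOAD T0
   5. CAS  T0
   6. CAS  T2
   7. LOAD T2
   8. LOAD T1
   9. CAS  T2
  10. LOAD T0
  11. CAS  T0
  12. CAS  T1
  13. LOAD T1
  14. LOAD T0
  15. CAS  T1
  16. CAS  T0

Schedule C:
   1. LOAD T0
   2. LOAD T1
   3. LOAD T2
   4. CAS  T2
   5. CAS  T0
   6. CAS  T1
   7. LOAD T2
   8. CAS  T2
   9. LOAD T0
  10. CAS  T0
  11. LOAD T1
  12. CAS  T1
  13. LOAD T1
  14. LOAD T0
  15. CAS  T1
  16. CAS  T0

Tracing schedule C:
[1] T0.load  rd  (counter 2, T0.r 2)
[2] T1.load  rd  (counter 2, T1.r 2)
[3] T2.load  rd  (counter 2, T2.r 2)
[4] T2.cas  hit  (counter 3, T2.r 2)
[5] T0.cas  miss  (counter 3, T0.r 2)
[6] T1.cas  miss  (counter 3, T1.r 2)
[7] T2.load  rd  (counter 3, T2.r 3)
[8] T2.cas  hit  (counter 4, T2.r 3)
[9] T0.load  rd  (counter 4, T0.r 4)
[10] T0.cas  hit  (counter 5, T0.r 4)
[11] T1.load  rd  (counter 5, T1.r 5)
[12] T1.cas  hit  (counter 6, T1.r 5)
[13] T1.load  rd  (counter 6, T1.r 6)
[14] T0.load  rd  (counter 6, T0.r 6)
[15] T1.cas  hit  (counter 7, T1.r 6)
[16] T0.cas  miss  (counter 7, T0.r 6)

C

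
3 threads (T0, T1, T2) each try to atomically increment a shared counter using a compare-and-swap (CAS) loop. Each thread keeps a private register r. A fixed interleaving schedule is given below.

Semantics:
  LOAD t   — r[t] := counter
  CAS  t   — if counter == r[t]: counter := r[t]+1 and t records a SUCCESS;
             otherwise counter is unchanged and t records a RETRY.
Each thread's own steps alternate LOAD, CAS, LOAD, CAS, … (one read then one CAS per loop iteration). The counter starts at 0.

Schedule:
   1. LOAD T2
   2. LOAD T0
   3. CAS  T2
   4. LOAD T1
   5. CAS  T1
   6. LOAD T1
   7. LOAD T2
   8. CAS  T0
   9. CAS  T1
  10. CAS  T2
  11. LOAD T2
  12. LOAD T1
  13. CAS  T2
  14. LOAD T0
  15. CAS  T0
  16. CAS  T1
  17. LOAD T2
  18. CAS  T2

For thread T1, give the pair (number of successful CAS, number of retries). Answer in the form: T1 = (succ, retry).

[1] T2.load  rd  (counter 0, T2.r 0)
[2] T0.load  rd  (counter 0, T0.r 0)
[3] T2.cas  hit  (counter 1, T2.r 0)
[4] T1.load  rd  (counter 1, T1.r 1)
[5] T1.cas  hit  (counter 2, T1.r 1)
[6] T1.load  rd  (counter 2, T1.r 2)
[7] T2.load  rd  (counter 2, T2.r 2)
[8] T0.cas  miss  (counter 2, T0.r 0)
[9] T1.cas  hit  (counter 3, T1.r 2)
[10] T2.cas  miss  (counter 3, T2.r 2)
[11] T2.load  rd  (counter 3, T2.r 3)
[12] T1.load  rd  (counter 3, T1.r 3)
[13] T2.cas  hit  (counter 4, T2.r 3)
[14] T0.load  rd  (counter 4, T0.r 4)
[15] T0.cas  hit  (counter 5, T0.r 4)
[16] T1.cas  miss  (counter 5, T1.r 3)
[17] T2.load  rd  (counter 5, T2.r 5)
[18] T2.cas  hit  (counter 6, T2.r 5)

T1 = (2, 1)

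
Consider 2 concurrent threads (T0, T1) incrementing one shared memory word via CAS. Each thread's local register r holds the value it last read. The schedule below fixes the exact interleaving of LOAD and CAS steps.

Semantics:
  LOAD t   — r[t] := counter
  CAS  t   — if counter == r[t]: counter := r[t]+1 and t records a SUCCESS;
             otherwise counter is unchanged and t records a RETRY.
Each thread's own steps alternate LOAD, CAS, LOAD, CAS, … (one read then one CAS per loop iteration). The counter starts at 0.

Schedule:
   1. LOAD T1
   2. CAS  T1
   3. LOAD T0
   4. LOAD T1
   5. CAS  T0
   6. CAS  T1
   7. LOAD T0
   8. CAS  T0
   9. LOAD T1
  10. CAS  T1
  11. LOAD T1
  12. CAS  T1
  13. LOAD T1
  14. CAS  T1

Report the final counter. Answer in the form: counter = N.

counter = 6

[1] T1.load  rd  (counter 0, T1.r 0)
[2] T1.cas  hit  (counter 1, T1.r 0)
[3] T0.load  rd  (counter 1, T0.r 1)
[4] T1.load  rd  (counter 1, T1.r 1)
[5] T0.cas  hit  (counter 2, T0.r 1)
[6] T1.cas  miss  (counter 2, T1.r 1)
[7] T0.load  rd  (counter 2, T0.r 2)
[8] T0.cas  hit  (counter 3, T0.r 2)
[9] T1.load  rd  (counter 3, T1.r 3)
[10] T1.cas  hit  (counter 4, T1.r 3)
[11] T1.load  rd  (counter 4, T1.r 4)
[12] T1.cas  hit  (counter 5, T1.r 4)
[13] T1.load  rd  (counter 5, T1.r 5)
[14] T1.cas  hit  (counter 6, T1.r 5)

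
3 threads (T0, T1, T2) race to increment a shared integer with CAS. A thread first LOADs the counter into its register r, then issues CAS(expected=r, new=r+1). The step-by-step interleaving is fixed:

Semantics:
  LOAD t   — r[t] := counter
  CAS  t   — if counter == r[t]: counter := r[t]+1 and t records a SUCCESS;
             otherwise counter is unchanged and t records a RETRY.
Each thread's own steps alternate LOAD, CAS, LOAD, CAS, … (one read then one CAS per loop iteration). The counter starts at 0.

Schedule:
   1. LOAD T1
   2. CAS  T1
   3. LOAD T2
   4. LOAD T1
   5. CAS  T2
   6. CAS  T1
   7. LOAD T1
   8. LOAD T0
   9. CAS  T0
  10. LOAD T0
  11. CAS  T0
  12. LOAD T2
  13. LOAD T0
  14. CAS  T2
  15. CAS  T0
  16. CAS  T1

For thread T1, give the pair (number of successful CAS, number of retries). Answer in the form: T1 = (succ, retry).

[1] T1.load  rd  (counter 0, T1.r 0)
[2] T1.cas  hit  (counter 1, T1.r 0)
[3] T2.load  rd  (counter 1, T2.r 1)
[4] T1.load  rd  (counter 1, T1.r 1)
[5] T2.cas  hit  (counter 2, T2.r 1)
[6] T1.cas  miss  (counter 2, T1.r 1)
[7] T1.load  rd  (counter 2, T1.r 2)
[8] T0.load  rd  (counter 2, T0.r 2)
[9] T0.cas  hit  (counter 3, T0.r 2)
[10] T0.load  rd  (counter 3, T0.r 3)
[11] T0.cas  hit  (counter 4, T0.r 3)
[12] T2.load  rd  (counter 4, T2.r 4)
[13] T0.load  rd  (counter 4, T0.r 4)
[14] T2.cas  hit  (counter 5, T2.r 4)
[15] T0.cas  miss  (counter 5, T0.r 4)
[16] T1.cas  miss  (counter 5, T1.r 2)

T1 = (1, 2)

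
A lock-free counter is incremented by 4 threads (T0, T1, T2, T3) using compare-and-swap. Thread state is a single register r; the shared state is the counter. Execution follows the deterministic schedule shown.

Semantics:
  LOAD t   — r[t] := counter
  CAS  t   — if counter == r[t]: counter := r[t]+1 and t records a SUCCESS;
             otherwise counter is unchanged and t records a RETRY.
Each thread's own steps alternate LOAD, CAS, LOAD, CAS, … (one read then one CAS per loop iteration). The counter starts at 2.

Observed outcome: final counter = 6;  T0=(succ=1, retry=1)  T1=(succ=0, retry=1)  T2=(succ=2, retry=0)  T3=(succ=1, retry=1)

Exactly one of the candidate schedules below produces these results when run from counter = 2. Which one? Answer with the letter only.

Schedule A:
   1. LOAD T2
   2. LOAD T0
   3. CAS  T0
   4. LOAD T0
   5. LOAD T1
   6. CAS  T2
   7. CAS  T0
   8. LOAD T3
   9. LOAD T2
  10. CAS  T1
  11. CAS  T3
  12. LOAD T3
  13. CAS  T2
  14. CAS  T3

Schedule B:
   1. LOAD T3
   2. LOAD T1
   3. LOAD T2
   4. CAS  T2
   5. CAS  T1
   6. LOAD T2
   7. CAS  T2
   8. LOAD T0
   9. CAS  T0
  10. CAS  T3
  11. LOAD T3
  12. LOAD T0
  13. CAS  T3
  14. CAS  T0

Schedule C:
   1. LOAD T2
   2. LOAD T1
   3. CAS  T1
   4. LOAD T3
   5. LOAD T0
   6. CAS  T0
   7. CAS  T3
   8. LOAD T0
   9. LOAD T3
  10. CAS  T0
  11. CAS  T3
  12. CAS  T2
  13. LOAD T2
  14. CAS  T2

B

Run B:
T3 LOAD — after: cnt=2, r=2 — load
T1 LOAD — after: cnt=2, r=2 — load
T2 LOAD — after: cnt=2, r=2 — load
T2 CAS — after: cnt=3, r=2 — ok
T1 CAS — after: cnt=3, r=2 — retry
T2 LOAD — after: cnt=3, r=3 — load
T2 CAS — after: cnt=4, r=3 — ok
T0 LOAD — after: cnt=4, r=4 — load
T0 CAS — after: cnt=5, r=4 — ok
T3 CAS — after: cnt=5, r=2 — retry
T3 LOAD — after: cnt=5, r=5 — load
T0 LOAD — after: cnt=5, r=5 — load
T3 CAS — after: cnt=6, r=5 — ok
T0 CAS — after: cnt=6, r=5 — retry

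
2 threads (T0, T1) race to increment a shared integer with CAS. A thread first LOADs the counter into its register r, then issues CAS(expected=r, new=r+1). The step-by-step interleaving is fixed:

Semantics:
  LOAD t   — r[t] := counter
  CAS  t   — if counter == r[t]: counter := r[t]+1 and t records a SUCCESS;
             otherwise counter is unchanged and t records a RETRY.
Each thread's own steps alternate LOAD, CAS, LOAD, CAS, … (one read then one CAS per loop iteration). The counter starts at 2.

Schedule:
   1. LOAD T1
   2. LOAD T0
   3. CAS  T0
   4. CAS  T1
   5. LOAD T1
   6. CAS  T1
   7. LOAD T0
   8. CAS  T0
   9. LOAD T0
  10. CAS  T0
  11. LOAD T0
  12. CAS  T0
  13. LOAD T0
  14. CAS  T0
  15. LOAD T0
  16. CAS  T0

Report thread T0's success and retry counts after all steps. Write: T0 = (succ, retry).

T0 = (6, 0)

[1] T1.load  rd  (counter 2, T1.r 2)
[2] T0.load  rd  (counter 2, T0.r 2)
[3] T0.cas  hit  (counter 3, T0.r 2)
[4] T1.cas  miss  (counter 3, T1.r 2)
[5] T1.load  rd  (counter 3, T1.r 3)
[6] T1.cas  hit  (counter 4, T1.r 3)
[7] T0.load  rd  (counter 4, T0.r 4)
[8] T0.cas  hit  (counter 5, T0.r 4)
[9] T0.load  rd  (counter 5, T0.r 5)
[10] T0.cas  hit  (counter 6, T0.r 5)
[11] T0.load  rd  (counter 6, T0.r 6)
[12] T0.cas  hit  (counter 7, T0.r 6)
[13] T0.load  rd  (counter 7, T0.r 7)
[14] T0.cas  hit  (counter 8, T0.r 7)
[15] T0.load  rd  (counter 8, T0.r 8)
[16] T0.cas  hit  (counter 9, T0.r 8)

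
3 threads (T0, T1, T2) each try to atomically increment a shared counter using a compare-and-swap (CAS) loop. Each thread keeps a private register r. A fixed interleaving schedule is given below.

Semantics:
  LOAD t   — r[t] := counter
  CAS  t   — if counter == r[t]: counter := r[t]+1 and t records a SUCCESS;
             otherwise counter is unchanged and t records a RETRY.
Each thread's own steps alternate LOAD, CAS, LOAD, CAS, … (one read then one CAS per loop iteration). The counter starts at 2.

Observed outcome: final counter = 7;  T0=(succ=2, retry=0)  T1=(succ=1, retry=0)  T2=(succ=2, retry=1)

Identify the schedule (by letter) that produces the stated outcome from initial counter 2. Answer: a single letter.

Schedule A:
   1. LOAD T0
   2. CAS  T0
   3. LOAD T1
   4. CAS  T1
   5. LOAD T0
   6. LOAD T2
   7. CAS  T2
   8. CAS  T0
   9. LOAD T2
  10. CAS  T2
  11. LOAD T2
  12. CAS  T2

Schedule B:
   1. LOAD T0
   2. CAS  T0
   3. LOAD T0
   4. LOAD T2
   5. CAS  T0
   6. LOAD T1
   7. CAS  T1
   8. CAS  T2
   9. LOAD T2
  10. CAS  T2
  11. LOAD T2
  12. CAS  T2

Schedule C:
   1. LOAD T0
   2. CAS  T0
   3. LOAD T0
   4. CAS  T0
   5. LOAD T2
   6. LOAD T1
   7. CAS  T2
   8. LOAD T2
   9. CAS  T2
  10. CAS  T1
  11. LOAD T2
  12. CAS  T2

Tracing schedule B:
T0 LOAD — after: cnt=2, r=2 — load
T0 CAS — after: cnt=3, r=2 — ok
T0 LOAD — after: cnt=3, r=3 — load
T2 LOAD — after: cnt=3, r=3 — load
T0 CAS — after: cnt=4, r=3 — ok
T1 LOAD — after: cnt=4, r=4 — load
T1 CAS — after: cnt=5, r=4 — ok
T2 CAS — after: cnt=5, r=3 — retry
T2 LOAD — after: cnt=5, r=5 — load
T2 CAS — after: cnt=6, r=5 — ok
T2 LOAD — after: cnt=6, r=6 — load
T2 CAS — after: cnt=7, r=6 — ok

B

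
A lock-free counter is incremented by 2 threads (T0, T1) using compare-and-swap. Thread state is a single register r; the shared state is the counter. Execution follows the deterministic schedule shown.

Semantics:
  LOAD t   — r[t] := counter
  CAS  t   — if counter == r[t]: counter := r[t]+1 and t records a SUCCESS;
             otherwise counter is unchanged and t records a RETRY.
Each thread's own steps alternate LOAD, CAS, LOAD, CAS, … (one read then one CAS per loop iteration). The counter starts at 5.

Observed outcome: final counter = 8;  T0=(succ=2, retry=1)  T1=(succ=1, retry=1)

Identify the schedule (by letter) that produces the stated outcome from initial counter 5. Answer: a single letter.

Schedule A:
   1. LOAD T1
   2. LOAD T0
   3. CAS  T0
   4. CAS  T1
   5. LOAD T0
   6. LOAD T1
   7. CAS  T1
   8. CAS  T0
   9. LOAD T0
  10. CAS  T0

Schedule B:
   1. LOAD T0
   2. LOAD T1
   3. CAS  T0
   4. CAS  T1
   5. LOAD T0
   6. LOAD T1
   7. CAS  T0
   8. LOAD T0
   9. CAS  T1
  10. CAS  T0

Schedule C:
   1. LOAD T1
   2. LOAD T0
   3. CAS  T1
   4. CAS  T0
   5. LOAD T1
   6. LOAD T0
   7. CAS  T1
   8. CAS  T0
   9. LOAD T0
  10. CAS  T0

A

Simulating candidate A:
   1) LOAD T1:  M=5  r_T1=5
   2) LOAD T0:  M=5  r_T0=5
   3) CAS  T0:  M=6  r_T0=5 ✓
   4) CAS  T1:  M=6  r_T1=5 ✗
   5) LOAD T0:  M=6  r_T0=6
   6) LOAD T1:  M=6  r_T1=6
   7) CAS  T1:  M=7  r_T1=6 ✓
   8) CAS  T0:  M=7  r_T0=6 ✗
   9) LOAD T0:  M=7  r_T0=7
  10) CAS  T0:  M=8  r_T0=7 ✓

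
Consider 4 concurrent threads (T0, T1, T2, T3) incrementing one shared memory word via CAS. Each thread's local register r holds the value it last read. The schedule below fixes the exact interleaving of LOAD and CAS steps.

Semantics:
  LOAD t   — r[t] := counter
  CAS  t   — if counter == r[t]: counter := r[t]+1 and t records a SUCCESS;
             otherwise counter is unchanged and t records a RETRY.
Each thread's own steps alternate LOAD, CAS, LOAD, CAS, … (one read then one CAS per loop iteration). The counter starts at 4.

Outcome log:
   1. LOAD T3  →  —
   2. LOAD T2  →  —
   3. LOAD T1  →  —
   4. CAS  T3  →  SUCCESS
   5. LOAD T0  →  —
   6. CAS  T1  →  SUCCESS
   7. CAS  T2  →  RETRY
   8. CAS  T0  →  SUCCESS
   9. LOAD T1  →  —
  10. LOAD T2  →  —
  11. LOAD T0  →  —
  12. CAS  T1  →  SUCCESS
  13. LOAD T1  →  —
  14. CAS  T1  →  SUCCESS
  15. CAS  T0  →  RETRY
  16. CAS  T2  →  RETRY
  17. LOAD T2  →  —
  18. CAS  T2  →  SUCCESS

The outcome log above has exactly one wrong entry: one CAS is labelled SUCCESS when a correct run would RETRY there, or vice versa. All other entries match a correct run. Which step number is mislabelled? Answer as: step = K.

Reference trace:
#1 T3 reads 4
#2 T2 reads 4
#3 T1 reads 4
#4 T3 CAS(4→5) writes; counter now 5
#5 T0 reads 5
#6 T1 CAS(4→5) fails; counter now 5
#7 T2 CAS(4→5) fails; counter now 5
#8 T0 CAS(5→6) writes; counter now 6
#9 T1 reads 6
#10 T2 reads 6
#11 T0 reads 6
#12 T1 CAS(6→7) writes; counter now 7
#13 T1 reads 7
#14 T1 CAS(7→8) writes; counter now 8
#15 T0 CAS(6→7) fails; counter now 8
#16 T2 CAS(6→7) fails; counter now 8
#17 T2 reads 8
#18 T2 CAS(8→9) writes; counter now 9
Flip is step 6.

step = 6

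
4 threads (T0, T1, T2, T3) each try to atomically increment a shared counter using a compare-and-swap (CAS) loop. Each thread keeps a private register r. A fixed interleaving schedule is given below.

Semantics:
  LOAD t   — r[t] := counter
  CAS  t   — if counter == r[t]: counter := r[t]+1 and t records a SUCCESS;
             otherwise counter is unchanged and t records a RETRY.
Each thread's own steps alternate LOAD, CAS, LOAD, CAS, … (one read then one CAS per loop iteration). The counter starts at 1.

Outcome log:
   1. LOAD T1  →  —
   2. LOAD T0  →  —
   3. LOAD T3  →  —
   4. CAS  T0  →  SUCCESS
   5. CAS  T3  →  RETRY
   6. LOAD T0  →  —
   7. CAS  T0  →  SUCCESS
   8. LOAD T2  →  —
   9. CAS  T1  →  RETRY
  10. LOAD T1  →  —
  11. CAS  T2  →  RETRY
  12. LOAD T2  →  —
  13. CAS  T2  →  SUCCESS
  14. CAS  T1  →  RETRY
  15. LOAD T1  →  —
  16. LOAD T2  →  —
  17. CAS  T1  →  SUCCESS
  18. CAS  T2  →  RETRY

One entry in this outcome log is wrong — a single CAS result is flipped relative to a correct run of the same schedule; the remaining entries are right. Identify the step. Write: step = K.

Reference trace:
T1 LOAD — after: cnt=1, r=1 — load
T0 LOAD — after: cnt=1, r=1 — load
T3 LOAD — after: cnt=1, r=1 — load
T0 CAS — after: cnt=2, r=1 — ok
T3 CAS — after: cnt=2, r=1 — retry
T0 LOAD — after: cnt=2, r=2 — load
T0 CAS — after: cnt=3, r=2 — ok
T2 LOAD — after: cnt=3, r=3 — load
T1 CAS — after: cnt=3, r=1 — retry
T1 LOAD — after: cnt=3, r=3 — load
T2 CAS — after: cnt=4, r=3 — ok
T2 LOAD — after: cnt=4, r=4 — load
T2 CAS — after: cnt=5, r=4 — ok
T1 CAS — after: cnt=5, r=3 — retry
T1 LOAD — after: cnt=5, r=5 — load
T2 LOAD — after: cnt=5, r=5 — load
T1 CAS — after: cnt=6, r=5 — ok
T2 CAS — after: cnt=6, r=5 — retry
Log disagrees first at step 11.

step = 11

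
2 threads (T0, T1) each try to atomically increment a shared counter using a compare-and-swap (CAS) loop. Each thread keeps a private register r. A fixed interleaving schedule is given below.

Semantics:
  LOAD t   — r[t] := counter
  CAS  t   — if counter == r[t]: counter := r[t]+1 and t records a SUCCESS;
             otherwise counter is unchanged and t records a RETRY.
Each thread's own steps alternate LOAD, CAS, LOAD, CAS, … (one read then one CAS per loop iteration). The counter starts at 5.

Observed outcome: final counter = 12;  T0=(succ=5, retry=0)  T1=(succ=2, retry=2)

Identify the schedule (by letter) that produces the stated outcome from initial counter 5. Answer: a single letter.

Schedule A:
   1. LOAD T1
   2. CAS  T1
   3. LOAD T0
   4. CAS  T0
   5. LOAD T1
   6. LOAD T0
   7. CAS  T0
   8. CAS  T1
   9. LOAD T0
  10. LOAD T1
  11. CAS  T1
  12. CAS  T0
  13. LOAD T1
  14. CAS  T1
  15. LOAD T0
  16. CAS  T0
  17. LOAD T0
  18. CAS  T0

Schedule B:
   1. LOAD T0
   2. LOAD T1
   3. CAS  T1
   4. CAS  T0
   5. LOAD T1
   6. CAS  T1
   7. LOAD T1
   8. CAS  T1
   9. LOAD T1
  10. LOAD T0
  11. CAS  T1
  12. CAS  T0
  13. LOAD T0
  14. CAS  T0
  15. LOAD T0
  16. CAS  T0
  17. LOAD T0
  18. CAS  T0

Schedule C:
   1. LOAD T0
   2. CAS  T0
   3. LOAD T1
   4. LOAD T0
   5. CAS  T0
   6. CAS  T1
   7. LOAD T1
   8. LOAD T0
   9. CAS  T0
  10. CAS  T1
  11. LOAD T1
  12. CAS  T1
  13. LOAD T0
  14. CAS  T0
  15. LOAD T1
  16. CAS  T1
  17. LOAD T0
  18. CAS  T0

Tracing schedule C:
step 1: T0 LOAD ⇒ load; ctr=5 reg=5
step 2: T0 CAS ⇒ ok; ctr=6 reg=5
step 3: T1 LOAD ⇒ load; ctr=6 reg=6
step 4: T0 LOAD ⇒ load; ctr=6 reg=6
step 5: T0 CAS ⇒ ok; ctr=7 reg=6
step 6: T1 CAS ⇒ retry; ctr=7 reg=6
step 7: T1 LOAD ⇒ load; ctr=7 reg=7
step 8: T0 LOAD ⇒ load; ctr=7 reg=7
step 9: T0 CAS ⇒ ok; ctr=8 reg=7
step 10: T1 CAS ⇒ retry; ctr=8 reg=7
step 11: T1 LOAD ⇒ load; ctr=8 reg=8
step 12: T1 CAS ⇒ ok; ctr=9 reg=8
step 13: T0 LOAD ⇒ load; ctr=9 reg=9
step 14: T0 CAS ⇒ ok; ctr=10 reg=9
step 15: T1 LOAD ⇒ load; ctr=10 reg=10
step 16: T1 CAS ⇒ ok; ctr=11 reg=10
step 17: T0 LOAD ⇒ load; ctr=11 reg=11
step 18: T0 CAS ⇒ ok; ctr=12 reg=11

C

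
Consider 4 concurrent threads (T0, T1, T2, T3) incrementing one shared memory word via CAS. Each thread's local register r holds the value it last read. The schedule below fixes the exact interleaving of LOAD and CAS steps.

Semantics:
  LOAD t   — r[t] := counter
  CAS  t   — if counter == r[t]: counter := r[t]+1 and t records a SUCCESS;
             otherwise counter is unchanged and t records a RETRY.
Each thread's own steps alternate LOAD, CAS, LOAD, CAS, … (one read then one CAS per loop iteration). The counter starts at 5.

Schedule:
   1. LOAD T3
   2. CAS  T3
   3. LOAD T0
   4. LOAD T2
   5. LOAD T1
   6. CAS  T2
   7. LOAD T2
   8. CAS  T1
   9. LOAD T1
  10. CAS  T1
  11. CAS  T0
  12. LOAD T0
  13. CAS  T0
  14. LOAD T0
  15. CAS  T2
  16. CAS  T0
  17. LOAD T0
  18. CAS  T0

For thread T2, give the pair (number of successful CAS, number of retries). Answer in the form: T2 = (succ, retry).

   1) LOAD T3:  M=5  r_T3=5
   2) CAS  T3:  M=6  r_T3=5 ✓
   3) LOAD T0:  M=6  r_T0=6
   4) LOAD T2:  M=6  r_T2=6
   5) LOAD T1:  M=6  r_T1=6
   6) CAS  T2:  M=7  r_T2=6 ✓
   7) LOAD T2:  M=7  r_T2=7
   8) CAS  T1:  M=7  r_T1=6 ✗
   9) LOAD T1:  M=7  r_T1=7
  10) CAS  T1:  M=8  r_T1=7 ✓
  11) CAS  T0:  M=8  r_T0=6 ✗
  12) LOAD T0:  M=8  r_T0=8
  13) CAS  T0:  M=9  r_T0=8 ✓
  14) LOAD T0:  M=9  r_T0=9
  15) CAS  T2:  M=9  r_T2=7 ✗
  16) CAS  T0:  M=10  r_T0=9 ✓
  17) LOAD T0:  M=10  r_T0=10
  18) CAS  T0:  M=11  r_T0=10 ✓

T2 = (1, 1)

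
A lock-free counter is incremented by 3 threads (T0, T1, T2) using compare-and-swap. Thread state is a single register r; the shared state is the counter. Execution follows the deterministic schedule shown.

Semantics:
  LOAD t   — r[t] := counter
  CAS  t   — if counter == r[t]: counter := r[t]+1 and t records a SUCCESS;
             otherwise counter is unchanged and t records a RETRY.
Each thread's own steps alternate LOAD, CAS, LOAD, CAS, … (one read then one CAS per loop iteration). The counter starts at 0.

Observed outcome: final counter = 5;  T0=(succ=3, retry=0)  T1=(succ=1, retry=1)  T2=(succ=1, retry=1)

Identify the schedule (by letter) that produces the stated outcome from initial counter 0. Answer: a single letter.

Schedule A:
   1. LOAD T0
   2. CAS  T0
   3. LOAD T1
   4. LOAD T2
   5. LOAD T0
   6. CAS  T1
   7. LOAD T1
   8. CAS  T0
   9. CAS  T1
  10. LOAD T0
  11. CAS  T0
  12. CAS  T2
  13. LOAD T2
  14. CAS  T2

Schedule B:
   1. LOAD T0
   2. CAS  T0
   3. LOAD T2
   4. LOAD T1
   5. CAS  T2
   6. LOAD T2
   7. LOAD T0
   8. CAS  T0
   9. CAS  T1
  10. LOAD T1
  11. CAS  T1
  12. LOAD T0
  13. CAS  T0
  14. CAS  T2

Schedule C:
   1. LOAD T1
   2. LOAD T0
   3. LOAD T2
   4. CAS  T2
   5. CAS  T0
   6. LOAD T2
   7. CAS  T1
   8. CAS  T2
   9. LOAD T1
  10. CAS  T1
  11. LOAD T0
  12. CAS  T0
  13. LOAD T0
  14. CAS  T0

B

Simulating candidate B:
#1 T0 reads 0
#2 T0 CAS(0→1) writes; counter now 1
#3 T2 reads 1
#4 T1 reads 1
#5 T2 CAS(1→2) writes; counter now 2
#6 T2 reads 2
#7 T0 reads 2
#8 T0 CAS(2→3) writes; counter now 3
#9 T1 CAS(1→2) fails; counter now 3
#10 T1 reads 3
#11 T1 CAS(3→4) writes; counter now 4
#12 T0 reads 4
#13 T0 CAS(4→5) writes; counter now 5
#14 T2 CAS(2→3) fails; counter now 5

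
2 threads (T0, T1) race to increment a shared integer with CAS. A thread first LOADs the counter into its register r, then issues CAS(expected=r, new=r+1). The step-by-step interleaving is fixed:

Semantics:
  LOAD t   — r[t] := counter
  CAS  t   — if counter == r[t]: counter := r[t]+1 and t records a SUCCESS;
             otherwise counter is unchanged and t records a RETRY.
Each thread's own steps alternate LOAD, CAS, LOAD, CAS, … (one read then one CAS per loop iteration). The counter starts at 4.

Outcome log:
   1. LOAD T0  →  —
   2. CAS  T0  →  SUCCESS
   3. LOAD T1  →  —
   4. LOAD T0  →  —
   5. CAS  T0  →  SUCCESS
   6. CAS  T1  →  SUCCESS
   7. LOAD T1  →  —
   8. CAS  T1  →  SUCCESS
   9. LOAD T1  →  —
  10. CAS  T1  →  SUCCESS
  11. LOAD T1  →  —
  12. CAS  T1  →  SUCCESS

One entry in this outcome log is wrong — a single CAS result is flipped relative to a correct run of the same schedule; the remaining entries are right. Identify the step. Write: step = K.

Reference trace:
T0 LOAD — after: cnt=4, r=4 — load
T0 CAS — after: cnt=5, r=4 — ok
T1 LOAD — after: cnt=5, r=5 — load
T0 LOAD — after: cnt=5, r=5 — load
T0 CAS — after: cnt=6, r=5 — ok
T1 CAS — after: cnt=6, r=5 — retry
T1 LOAD — after: cnt=6, r=6 — load
T1 CAS — after: cnt=7, r=6 — ok
T1 LOAD — after: cnt=7, r=7 — load
T1 CAS — after: cnt=8, r=7 — ok
T1 LOAD — after: cnt=8, r=8 — load
T1 CAS — after: cnt=9, r=8 — ok
Mismatch at 6.

step = 6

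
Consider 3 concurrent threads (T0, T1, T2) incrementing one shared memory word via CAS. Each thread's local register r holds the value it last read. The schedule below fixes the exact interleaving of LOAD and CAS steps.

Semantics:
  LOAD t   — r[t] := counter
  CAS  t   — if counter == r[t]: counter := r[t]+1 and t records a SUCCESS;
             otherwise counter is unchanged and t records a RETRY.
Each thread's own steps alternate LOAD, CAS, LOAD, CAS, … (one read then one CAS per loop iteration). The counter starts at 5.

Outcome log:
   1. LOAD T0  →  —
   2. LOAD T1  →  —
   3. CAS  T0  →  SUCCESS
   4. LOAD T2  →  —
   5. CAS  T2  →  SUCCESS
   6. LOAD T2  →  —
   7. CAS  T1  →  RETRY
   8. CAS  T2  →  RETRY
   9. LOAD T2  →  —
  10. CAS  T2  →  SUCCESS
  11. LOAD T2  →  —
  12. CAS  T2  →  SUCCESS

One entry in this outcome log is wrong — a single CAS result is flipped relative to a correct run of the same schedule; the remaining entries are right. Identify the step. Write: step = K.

step = 8

Re-executing:
[1] T0.load  rd  (counter 5, T0.r 5)
[2] T1.load  rd  (counter 5, T1.r 5)
[3] T0.cas  hit  (counter 6, T0.r 5)
[4] T2.load  rd  (counter 6, T2.r 6)
[5] T2.cas  hit  (counter 7, T2.r 6)
[6] T2.load  rd  (counter 7, T2.r 7)
[7] T1.cas  miss  (counter 7, T1.r 5)
[8] T2.cas  hit  (counter 8, T2.r 7)
[9] T2.load  rd  (counter 8, T2.r 8)
[10] T2.cas  hit  (counter 9, T2.r 8)
[11] T2.load  rd  (counter 9, T2.r 9)
[12] T2.cas  hit  (counter 10, T2.r 9)
Flip is step 8.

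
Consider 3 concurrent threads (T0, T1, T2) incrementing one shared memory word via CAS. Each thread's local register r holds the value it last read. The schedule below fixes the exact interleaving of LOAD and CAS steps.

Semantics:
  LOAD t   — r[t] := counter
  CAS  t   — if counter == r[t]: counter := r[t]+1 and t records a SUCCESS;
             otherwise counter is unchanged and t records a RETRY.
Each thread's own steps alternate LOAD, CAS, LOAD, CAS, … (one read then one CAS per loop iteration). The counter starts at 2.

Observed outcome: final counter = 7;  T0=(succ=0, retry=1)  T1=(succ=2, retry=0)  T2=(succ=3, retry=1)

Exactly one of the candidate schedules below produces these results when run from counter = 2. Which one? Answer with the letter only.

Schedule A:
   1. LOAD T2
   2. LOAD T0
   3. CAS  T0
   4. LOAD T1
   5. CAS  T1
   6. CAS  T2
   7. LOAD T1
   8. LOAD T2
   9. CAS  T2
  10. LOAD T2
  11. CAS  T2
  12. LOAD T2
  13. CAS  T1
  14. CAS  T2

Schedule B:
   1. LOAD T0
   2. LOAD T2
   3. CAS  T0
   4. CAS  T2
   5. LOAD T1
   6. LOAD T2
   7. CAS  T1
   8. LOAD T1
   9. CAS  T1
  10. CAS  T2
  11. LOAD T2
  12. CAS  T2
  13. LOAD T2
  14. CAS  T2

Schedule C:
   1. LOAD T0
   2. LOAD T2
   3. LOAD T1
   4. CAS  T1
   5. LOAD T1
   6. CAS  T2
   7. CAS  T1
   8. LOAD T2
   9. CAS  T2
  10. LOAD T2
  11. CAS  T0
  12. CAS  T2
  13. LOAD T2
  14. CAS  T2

C

Tracing schedule C:
#1 T0 reads 2
#2 T2 reads 2
#3 T1 reads 2
#4 T1 CAS(2→3) writes; counter now 3
#5 T1 reads 3
#6 T2 CAS(2→3) fails; counter now 3
#7 T1 CAS(3→4) writes; counter now 4
#8 T2 reads 4
#9 T2 CAS(4→5) writes; counter now 5
#10 T2 reads 5
#11 T0 CAS(2→3) fails; counter now 5
#12 T2 CAS(5→6) writes; counter now 6
#13 T2 reads 6
#14 T2 CAS(6→7) writes; counter now 7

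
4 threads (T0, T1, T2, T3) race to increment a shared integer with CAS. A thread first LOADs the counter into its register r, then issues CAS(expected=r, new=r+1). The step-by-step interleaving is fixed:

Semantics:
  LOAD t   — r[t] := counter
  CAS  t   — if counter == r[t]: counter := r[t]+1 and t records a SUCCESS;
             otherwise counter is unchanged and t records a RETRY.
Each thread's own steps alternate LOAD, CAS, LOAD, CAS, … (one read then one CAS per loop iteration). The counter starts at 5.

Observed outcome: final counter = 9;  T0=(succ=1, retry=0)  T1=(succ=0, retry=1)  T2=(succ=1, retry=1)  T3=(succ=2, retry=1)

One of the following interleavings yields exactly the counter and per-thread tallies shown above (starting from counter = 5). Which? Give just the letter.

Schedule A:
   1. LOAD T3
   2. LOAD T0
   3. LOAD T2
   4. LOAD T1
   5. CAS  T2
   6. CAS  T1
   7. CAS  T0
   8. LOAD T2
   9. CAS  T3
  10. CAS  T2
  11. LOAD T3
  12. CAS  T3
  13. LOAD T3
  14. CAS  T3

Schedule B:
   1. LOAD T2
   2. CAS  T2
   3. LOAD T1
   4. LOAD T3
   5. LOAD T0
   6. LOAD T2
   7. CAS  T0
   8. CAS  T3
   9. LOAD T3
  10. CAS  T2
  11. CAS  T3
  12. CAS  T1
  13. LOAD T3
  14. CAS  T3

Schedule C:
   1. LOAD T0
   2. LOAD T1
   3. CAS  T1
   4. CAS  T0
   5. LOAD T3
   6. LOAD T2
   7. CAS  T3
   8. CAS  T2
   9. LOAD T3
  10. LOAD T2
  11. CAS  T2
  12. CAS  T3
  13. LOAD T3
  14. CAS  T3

B

Tracing schedule B:
T2 LOAD — after: cnt=5, r=5 — load
T2 CAS — after: cnt=6, r=5 — ok
T1 LOAD — after: cnt=6, r=6 — load
T3 LOAD — after: cnt=6, r=6 — load
T0 LOAD — after: cnt=6, r=6 — load
T2 LOAD — after: cnt=6, r=6 — load
T0 CAS — after: cnt=7, r=6 — ok
T3 CAS — after: cnt=7, r=6 — retry
T3 LOAD — after: cnt=7, r=7 — load
T2 CAS — after: cnt=7, r=6 — retry
T3 CAS — after: cnt=8, r=7 — ok
T1 CAS — after: cnt=8, r=6 — retry
T3 LOAD — after: cnt=8, r=8 — load
T3 CAS — after: cnt=9, r=8 — ok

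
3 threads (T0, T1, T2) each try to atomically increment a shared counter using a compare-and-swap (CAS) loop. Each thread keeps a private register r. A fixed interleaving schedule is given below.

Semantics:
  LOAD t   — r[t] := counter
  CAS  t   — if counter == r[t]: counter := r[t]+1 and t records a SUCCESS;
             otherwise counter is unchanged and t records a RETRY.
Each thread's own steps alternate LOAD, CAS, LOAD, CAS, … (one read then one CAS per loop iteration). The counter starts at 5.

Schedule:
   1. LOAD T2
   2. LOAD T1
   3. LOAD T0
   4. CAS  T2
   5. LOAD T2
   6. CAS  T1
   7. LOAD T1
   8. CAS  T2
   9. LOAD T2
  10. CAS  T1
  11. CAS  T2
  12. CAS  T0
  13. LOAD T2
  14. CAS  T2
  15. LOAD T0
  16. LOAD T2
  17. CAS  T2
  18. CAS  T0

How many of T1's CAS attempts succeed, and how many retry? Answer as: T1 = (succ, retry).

T1 = (0, 2)

[1] T2.load  rd  (counter 5, T2.r 5)
[2] T1.load  rd  (counter 5, T1.r 5)
[3] T0.load  rd  (counter 5, T0.r 5)
[4] T2.cas  hit  (counter 6, T2.r 5)
[5] T2.load  rd  (counter 6, T2.r 6)
[6] T1.cas  miss  (counter 6, T1.r 5)
[7] T1.load  rd  (counter 6, T1.r 6)
[8] T2.cas  hit  (counter 7, T2.r 6)
[9] T2.load  rd  (counter 7, T2.r 7)
[10] T1.cas  miss  (counter 7, T1.r 6)
[11] T2.cas  hit  (counter 8, T2.r 7)
[12] T0.cas  miss  (counter 8, T0.r 5)
[13] T2.load  rd  (counter 8, T2.r 8)
[14] T2.cas  hit  (counter 9, T2.r 8)
[15] T0.load  rd  (counter 9, T0.r 9)
[16] T2.load  rd  (counter 9, T2.r 9)
[17] T2.cas  hit  (counter 10, T2.r 9)
[18] T0.cas  miss  (counter 10, T0.r 9)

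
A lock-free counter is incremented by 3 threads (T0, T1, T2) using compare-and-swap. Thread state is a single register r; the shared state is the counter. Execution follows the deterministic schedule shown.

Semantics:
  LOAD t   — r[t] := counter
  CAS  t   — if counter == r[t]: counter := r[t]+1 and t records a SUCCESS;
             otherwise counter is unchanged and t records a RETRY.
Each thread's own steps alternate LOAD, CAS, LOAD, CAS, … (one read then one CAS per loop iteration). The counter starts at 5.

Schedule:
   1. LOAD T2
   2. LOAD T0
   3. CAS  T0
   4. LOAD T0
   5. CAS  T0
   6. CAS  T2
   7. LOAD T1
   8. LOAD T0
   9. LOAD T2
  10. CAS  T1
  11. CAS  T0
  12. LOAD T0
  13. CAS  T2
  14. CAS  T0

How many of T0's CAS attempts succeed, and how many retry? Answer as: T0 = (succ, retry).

T0 = (3, 1)

   1) LOAD T2:  M=5  r_T2=5
   2) LOAD T0:  M=5  r_T0=5
   3) CAS  T0:  M=6  r_T0=5 ✓
   4) LOAD T0:  M=6  r_T0=6
   5) CAS  T0:  M=7  r_T0=6 ✓
   6) CAS  T2:  M=7  r_T2=5 ✗
   7) LOAD T1:  M=7  r_T1=7
   8) LOAD T0:  M=7  r_T0=7
   9) LOAD T2:  M=7  r_T2=7
  10) CAS  T1:  M=8  r_T1=7 ✓
  11) CAS  T0:  M=8  r_T0=7 ✗
  12) LOAD T0:  M=8  r_T0=8
  13) CAS  T2:  M=8  r_T2=7 ✗
  14) CAS  T0:  M=9  r_T0=8 ✓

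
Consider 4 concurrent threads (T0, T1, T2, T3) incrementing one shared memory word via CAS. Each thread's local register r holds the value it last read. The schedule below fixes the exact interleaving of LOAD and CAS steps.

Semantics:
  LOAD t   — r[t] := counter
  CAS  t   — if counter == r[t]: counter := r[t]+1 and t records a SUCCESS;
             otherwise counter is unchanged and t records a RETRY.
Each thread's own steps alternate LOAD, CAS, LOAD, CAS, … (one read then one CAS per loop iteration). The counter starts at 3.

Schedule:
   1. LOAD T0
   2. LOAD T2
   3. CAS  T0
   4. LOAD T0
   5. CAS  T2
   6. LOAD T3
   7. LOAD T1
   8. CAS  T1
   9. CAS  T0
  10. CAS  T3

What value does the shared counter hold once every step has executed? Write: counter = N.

counter = 5

   1) LOAD T0:  M=3  r_T0=3
   2) LOAD T2:  M=3  r_T2=3
   3) CAS  T0:  M=4  r_T0=3 ✓
   4) LOAD T0:  M=4  r_T0=4
   5) CAS  T2:  M=4  r_T2=3 ✗
   6) LOAD T3:  M=4  r_T3=4
   7) LOAD T1:  M=4  r_T1=4
   8) CAS  T1:  M=5  r_T1=4 ✓
   9) CAS  T0:  M=5  r_T0=4 ✗
  10) CAS  T3:  M=5  r_T3=4 ✗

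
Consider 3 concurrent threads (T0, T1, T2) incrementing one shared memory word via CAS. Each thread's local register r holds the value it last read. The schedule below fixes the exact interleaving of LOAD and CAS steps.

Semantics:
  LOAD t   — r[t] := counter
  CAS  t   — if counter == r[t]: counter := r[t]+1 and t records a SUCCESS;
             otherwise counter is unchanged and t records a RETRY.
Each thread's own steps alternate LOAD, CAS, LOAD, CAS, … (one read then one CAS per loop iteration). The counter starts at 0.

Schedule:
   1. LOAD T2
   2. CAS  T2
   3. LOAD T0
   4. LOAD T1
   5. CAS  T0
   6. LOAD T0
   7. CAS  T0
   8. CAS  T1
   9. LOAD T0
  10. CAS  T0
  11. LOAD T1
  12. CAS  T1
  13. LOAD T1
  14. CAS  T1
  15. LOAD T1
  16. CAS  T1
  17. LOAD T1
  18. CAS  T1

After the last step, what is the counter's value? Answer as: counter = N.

counter = 8

1. LOAD T2 → mem=0 r[T2]=0 [LOAD]
2. CAS T2 → mem=1 r[T2]=0 [OK]
3. LOAD T0 → mem=1 r[T0]=1 [LOAD]
4. LOAD T1 → mem=1 r[T1]=1 [LOAD]
5. CAS T0 → mem=2 r[T0]=1 [OK]
6. LOAD T0 → mem=2 r[T0]=2 [LOAD]
7. CAS T0 → mem=3 r[T0]=2 [OK]
8. CAS T1 → mem=3 r[T1]=1 [RETRY]
9. LOAD T0 → mem=3 r[T0]=3 [LOAD]
10. CAS T0 → mem=4 r[T0]=3 [OK]
11. LOAD T1 → mem=4 r[T1]=4 [LOAD]
12. CAS T1 → mem=5 r[T1]=4 [OK]
13. LOAD T1 → mem=5 r[T1]=5 [LOAD]
14. CAS T1 → mem=6 r[T1]=5 [OK]
15. LOAD T1 → mem=6 r[T1]=6 [LOAD]
16. CAS T1 → mem=7 r[T1]=6 [OK]
17. LOAD T1 → mem=7 r[T1]=7 [LOAD]
18. CAS T1 → mem=8 r[T1]=7 [OK]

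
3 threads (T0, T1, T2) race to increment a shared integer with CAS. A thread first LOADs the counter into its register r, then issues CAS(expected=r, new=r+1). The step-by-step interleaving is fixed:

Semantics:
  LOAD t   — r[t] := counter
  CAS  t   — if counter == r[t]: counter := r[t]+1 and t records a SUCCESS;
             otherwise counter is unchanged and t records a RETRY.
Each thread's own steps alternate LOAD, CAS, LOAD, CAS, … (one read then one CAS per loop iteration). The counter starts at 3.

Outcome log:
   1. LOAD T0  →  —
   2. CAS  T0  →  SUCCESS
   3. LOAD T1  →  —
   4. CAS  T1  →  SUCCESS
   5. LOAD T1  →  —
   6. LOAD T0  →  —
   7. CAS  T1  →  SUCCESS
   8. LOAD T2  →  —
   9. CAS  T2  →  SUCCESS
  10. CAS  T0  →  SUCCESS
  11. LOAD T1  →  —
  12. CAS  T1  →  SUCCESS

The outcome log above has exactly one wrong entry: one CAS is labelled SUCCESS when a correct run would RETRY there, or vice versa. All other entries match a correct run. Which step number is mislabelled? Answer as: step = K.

step = 10

Reference trace:
step 1: T0 LOAD ⇒ load; ctr=3 reg=3
step 2: T0 CAS ⇒ ok; ctr=4 reg=3
step 3: T1 LOAD ⇒ load; ctr=4 reg=4
step 4: T1 CAS ⇒ ok; ctr=5 reg=4
step 5: T1 LOAD ⇒ load; ctr=5 reg=5
step 6: T0 LOAD ⇒ load; ctr=5 reg=5
step 7: T1 CAS ⇒ ok; ctr=6 reg=5
step 8: T2 LOAD ⇒ load; ctr=6 reg=6
step 9: T2 CAS ⇒ ok; ctr=7 reg=6
step 10: T0 CAS ⇒ retry; ctr=7 reg=5
step 11: T1 LOAD ⇒ load; ctr=7 reg=7
step 12: T1 CAS ⇒ ok; ctr=8 reg=7
Mismatch at 10.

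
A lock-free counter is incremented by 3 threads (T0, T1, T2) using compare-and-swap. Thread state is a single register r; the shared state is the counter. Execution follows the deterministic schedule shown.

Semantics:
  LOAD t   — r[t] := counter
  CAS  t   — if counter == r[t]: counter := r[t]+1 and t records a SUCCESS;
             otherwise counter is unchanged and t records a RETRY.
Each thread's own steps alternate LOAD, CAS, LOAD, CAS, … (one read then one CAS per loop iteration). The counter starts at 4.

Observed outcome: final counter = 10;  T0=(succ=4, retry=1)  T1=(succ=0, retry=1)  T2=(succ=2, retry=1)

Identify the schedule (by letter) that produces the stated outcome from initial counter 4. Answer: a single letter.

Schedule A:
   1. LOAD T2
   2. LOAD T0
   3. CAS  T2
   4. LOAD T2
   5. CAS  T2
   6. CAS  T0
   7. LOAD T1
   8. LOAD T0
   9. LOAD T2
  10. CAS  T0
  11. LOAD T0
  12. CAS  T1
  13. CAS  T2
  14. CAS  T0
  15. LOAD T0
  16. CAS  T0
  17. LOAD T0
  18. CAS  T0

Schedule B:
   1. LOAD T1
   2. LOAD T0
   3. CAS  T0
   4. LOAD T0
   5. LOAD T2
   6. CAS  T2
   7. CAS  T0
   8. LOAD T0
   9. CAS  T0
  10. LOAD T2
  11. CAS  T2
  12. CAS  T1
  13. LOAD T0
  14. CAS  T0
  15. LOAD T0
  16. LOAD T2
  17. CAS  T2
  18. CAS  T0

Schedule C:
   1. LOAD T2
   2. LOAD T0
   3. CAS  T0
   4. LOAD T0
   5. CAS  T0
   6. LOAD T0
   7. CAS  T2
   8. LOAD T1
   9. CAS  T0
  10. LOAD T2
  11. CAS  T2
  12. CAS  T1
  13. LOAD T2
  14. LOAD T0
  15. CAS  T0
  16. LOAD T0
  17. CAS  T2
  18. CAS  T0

Simulating candidate A:
   1) LOAD T2:  M=4  r_T2=4
   2) LOAD T0:  M=4  r_T0=4
   3) CAS  T2:  M=5  r_T2=4 ✓
   4) LOAD T2:  M=5  r_T2=5
   5) CAS  T2:  M=6  r_T2=5 ✓
   6) CAS  T0:  M=6  r_T0=4 ✗
   7) LOAD T1:  M=6  r_T1=6
   8) LOAD T0:  M=6  r_T0=6
   9) LOAD T2:  M=6  r_T2=6
  10) CAS  T0:  M=7  r_T0=6 ✓
  11) LOAD T0:  M=7  r_T0=7
  12) CAS  T1:  M=7  r_T1=6 ✗
  13) CAS  T2:  M=7  r_T2=6 ✗
  14) CAS  T0:  M=8  r_T0=7 ✓
  15) LOAD T0:  M=8  r_T0=8
  16) CAS  T0:  M=9  r_T0=8 ✓
  17) LOAD T0:  M=9  r_T0=9
  18) CAS  T0:  M=10  r_T0=9 ✓

A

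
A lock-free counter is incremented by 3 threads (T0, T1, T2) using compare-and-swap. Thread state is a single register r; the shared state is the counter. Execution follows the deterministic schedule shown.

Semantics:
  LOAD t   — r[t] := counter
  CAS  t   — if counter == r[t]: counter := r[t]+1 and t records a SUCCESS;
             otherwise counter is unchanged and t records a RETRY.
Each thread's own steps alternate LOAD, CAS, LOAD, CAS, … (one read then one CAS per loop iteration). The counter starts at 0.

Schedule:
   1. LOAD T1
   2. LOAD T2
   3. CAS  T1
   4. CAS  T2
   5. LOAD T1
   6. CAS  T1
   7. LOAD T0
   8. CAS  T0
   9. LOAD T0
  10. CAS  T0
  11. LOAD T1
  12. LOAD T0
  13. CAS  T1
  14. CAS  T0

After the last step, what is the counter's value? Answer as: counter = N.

   1) LOAD T1:  M=0  r_T1=0
   2) LOAD T2:  M=0  r_T2=0
   3) CAS  T1:  M=1  r_T1=0 ✓
   4) CAS  T2:  M=1  r_T2=0 ✗
   5) LOAD T1:  M=1  r_T1=1
   6) CAS  T1:  M=2  r_T1=1 ✓
   7) LOAD T0:  M=2  r_T0=2
   8) CAS  T0:  M=3  r_T0=2 ✓
   9) LOAD T0:  M=3  r_T0=3
  10) CAS  T0:  M=4  r_T0=3 ✓
  11) LOAD T1:  M=4  r_T1=4
  12) LOAD T0:  M=4  r_T0=4
  13) CAS  T1:  M=5  r_T1=4 ✓
  14) CAS  T0:  M=5  r_T0=4 ✗

counter = 5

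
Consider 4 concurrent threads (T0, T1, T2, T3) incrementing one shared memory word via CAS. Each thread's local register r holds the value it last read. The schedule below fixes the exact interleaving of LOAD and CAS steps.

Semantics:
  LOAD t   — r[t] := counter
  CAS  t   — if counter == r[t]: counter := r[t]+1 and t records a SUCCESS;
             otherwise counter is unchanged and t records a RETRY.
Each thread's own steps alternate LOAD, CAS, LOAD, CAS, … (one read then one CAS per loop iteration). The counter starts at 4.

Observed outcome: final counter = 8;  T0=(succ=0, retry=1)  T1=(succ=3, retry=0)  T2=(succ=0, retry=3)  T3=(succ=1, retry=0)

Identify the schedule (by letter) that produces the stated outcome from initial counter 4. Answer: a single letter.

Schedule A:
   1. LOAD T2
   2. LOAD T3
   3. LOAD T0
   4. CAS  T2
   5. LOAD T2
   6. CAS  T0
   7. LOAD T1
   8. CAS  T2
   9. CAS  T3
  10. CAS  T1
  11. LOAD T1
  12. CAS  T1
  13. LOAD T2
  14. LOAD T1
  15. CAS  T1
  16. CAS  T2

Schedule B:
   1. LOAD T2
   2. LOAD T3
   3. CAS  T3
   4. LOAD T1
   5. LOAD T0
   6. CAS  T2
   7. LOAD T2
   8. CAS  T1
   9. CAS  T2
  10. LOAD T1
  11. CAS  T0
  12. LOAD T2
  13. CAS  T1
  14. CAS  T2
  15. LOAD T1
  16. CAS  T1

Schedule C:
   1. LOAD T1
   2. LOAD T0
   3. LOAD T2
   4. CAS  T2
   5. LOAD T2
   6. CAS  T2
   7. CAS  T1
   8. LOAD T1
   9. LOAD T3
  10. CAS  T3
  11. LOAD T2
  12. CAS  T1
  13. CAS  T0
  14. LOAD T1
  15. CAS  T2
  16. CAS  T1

B

Simulating candidate B:
T2 LOAD — after: cnt=4, r=4 — load
T3 LOAD — after: cnt=4, r=4 — load
T3 CAS — after: cnt=5, r=4 — ok
T1 LOAD — after: cnt=5, r=5 — load
T0 LOAD — after: cnt=5, r=5 — load
T2 CAS — after: cnt=5, r=4 — retry
T2 LOAD — after: cnt=5, r=5 — load
T1 CAS — after: cnt=6, r=5 — ok
T2 CAS — after: cnt=6, r=5 — retry
T1 LOAD — after: cnt=6, r=6 — load
T0 CAS — after: cnt=6, r=5 — retry
T2 LOAD — after: cnt=6, r=6 — load
T1 CAS — after: cnt=7, r=6 — ok
T2 CAS — after: cnt=7, r=6 — retry
T1 LOAD — after: cnt=7, r=7 — load
T1 CAS — after: cnt=8, r=7 — ok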